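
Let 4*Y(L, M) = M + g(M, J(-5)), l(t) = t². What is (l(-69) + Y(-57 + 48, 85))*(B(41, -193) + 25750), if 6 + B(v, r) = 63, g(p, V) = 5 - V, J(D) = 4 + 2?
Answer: 123409074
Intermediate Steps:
J(D) = 6
B(v, r) = 57 (B(v, r) = -6 + 63 = 57)
Y(L, M) = -¼ + M/4 (Y(L, M) = (M + (5 - 1*6))/4 = (M + (5 - 6))/4 = (M - 1)/4 = (-1 + M)/4 = -¼ + M/4)
(l(-69) + Y(-57 + 48, 85))*(B(41, -193) + 25750) = ((-69)² + (-¼ + (¼)*85))*(57 + 25750) = (4761 + (-¼ + 85/4))*25807 = (4761 + 21)*25807 = 4782*25807 = 123409074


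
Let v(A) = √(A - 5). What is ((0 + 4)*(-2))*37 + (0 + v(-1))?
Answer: -296 + I*√6 ≈ -296.0 + 2.4495*I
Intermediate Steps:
v(A) = √(-5 + A)
((0 + 4)*(-2))*37 + (0 + v(-1)) = ((0 + 4)*(-2))*37 + (0 + √(-5 - 1)) = (4*(-2))*37 + (0 + √(-6)) = -8*37 + (0 + I*√6) = -296 + I*√6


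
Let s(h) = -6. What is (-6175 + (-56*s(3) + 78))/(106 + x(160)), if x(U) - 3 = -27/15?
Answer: -28805/536 ≈ -53.741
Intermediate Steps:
x(U) = 6/5 (x(U) = 3 - 27/15 = 3 - 27*1/15 = 3 - 9/5 = 6/5)
(-6175 + (-56*s(3) + 78))/(106 + x(160)) = (-6175 + (-56*(-6) + 78))/(106 + 6/5) = (-6175 + (336 + 78))/(536/5) = (-6175 + 414)*(5/536) = -5761*5/536 = -28805/536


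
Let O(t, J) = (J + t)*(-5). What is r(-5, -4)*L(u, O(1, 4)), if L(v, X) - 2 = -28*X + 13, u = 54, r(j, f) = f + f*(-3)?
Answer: 5720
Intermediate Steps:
O(t, J) = -5*J - 5*t
r(j, f) = -2*f (r(j, f) = f - 3*f = -2*f)
L(v, X) = 15 - 28*X (L(v, X) = 2 + (-28*X + 13) = 2 + (13 - 28*X) = 15 - 28*X)
r(-5, -4)*L(u, O(1, 4)) = (-2*(-4))*(15 - 28*(-5*4 - 5*1)) = 8*(15 - 28*(-20 - 5)) = 8*(15 - 28*(-25)) = 8*(15 + 700) = 8*715 = 5720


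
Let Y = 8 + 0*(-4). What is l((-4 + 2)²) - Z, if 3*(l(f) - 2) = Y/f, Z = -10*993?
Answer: 29798/3 ≈ 9932.7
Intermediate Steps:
Y = 8 (Y = 8 + 0 = 8)
Z = -9930
l(f) = 2 + 8/(3*f) (l(f) = 2 + (8/f)/3 = 2 + 8/(3*f))
l((-4 + 2)²) - Z = (2 + 8/(3*((-4 + 2)²))) - 1*(-9930) = (2 + 8/(3*((-2)²))) + 9930 = (2 + (8/3)/4) + 9930 = (2 + (8/3)*(¼)) + 9930 = (2 + ⅔) + 9930 = 8/3 + 9930 = 29798/3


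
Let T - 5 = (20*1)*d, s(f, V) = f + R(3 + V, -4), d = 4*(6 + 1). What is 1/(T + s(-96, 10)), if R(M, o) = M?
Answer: 1/482 ≈ 0.0020747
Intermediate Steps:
d = 28 (d = 4*7 = 28)
s(f, V) = 3 + V + f (s(f, V) = f + (3 + V) = 3 + V + f)
T = 565 (T = 5 + (20*1)*28 = 5 + 20*28 = 5 + 560 = 565)
1/(T + s(-96, 10)) = 1/(565 + (3 + 10 - 96)) = 1/(565 - 83) = 1/482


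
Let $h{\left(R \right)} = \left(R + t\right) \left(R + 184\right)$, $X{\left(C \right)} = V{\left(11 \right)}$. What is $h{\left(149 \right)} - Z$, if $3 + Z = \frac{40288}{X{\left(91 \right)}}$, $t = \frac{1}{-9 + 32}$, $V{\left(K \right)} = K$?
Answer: $\frac{11630899}{253} \approx 45972.0$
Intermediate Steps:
$t = \frac{1}{23} \approx 0.043478$
$X{\left(C \right)} = 11$
$h{\left(R \right)} = \left(184 + R\right) \left(\frac{1}{23} + R\right)$ ($h{\left(R \right)} = \left(R + \frac{1}{23}\right) \left(R + 184\right) = \left(\frac{1}{23} + R\right) \left(184 + R\right) = \left(184 + R\right) \left(\frac{1}{23} + R\right)$)
$Z = \frac{40255}{11}$ ($Z = -3 + \frac{40288}{11} = \frac{40255}{11} \approx 3659.5$)
$h{\left(149 \right)} - Z = \left(8 + 149^{2} + \frac{4233}{23} \cdot 149\right) - \frac{40255}{11} = \left(8 + 22201 + \frac{630717}{23}\right) - \frac{40255}{11} = \frac{1141524}{23} - \frac{40255}{11} = \frac{11630899}{253}$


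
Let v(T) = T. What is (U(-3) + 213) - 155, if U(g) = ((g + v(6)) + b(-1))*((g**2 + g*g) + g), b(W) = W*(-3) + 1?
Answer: 163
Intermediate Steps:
b(W) = 1 - 3*W (b(W) = -3*W + 1 = 1 - 3*W)
U(g) = (10 + g)*(g + 2*g**2) (U(g) = ((g + 6) + (1 - 3*(-1)))*((g**2 + g*g) + g) = ((6 + g) + (1 + 3))*((g**2 + g**2) + g) = ((6 + g) + 4)*(2*g**2 + g) = (10 + g)*(g + 2*g**2))
(U(-3) + 213) - 155 = (-3*(10 + 2*(-3)**2 + 21*(-3)) + 213) - 155 = (-3*(10 + 2*9 - 63) + 213) - 155 = (-3*(10 + 18 - 63) + 213) - 155 = (-3*(-35) + 213) - 155 = (105 + 213) - 155 = 318 - 155 = 163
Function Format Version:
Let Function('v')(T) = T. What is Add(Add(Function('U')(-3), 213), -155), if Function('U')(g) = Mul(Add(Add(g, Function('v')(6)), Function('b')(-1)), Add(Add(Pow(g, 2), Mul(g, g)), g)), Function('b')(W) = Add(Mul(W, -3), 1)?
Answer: 163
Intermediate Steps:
Function('b')(W) = Add(1, Mul(-3, W)) (Function('b')(W) = Add(Mul(-3, W), 1) = Add(1, Mul(-3, W)))
Function('U')(g) = Mul(Add(10, g), Add(g, Mul(2, Pow(g, 2)))) (Function('U')(g) = Mul(Add(Add(g, 6), Add(1, Mul(-3, -1))), Add(Add(Pow(g, 2), Mul(g, g)), g)) = Mul(Add(Add(6, g), Add(1, 3)), Add(Add(Pow(g, 2), Pow(g, 2)), g)) = Mul(Add(Add(6, g), 4), Add(Mul(2, Pow(g, 2)), g)) = Mul(Add(10, g), Add(g, Mul(2, Pow(g, 2)))))
Add(Add(Function('U')(-3), 213), -155) = Add(Add(Mul(-3, Add(10, Mul(2, Pow(-3, 2)), Mul(21, -3))), 213), -155) = Add(Add(Mul(-3, Add(10, Mul(2, 9), -63)), 213), -155) = Add(Add(Mul(-3, Add(10, 18, -63)), 213), -155) = Add(Add(Mul(-3, -35), 213), -155) = Add(Add(105, 213), -155) = Add(318, -155) = 163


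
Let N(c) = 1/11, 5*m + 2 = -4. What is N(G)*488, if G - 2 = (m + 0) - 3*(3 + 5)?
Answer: 488/11 ≈ 44.364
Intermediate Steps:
m = -6/5 (m = -⅖ + (⅕)*(-4) = -⅖ - ⅘ = -6/5 ≈ -1.2000)
G = -116/5 (G = 2 + ((-6/5 + 0) - 3*(3 + 5)) = 2 + (-6/5 - 3*8) = 2 + (-6/5 - 24) = 2 - 126/5 = -116/5 ≈ -23.200)
N(c) = 1/11
N(G)*488 = (1/11)*488 = 488/11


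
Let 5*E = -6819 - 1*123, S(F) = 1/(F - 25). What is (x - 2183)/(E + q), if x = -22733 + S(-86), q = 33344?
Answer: -13828385/17735358 ≈ -0.77971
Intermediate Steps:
S(F) = 1/(-25 + F)
E = -6942/5 (E = (-6819 - 1*123)/5 = (-6819 - 123)/5 = (1/5)*(-6942) = -6942/5 ≈ -1388.4)
x = -2523364/111 (x = -22733 + 1/(-25 - 86) = -22733 + 1/(-111) = -22733 - 1/111 = -2523364/111 ≈ -22733.)
(x - 2183)/(E + q) = (-2523364/111 - 2183)/(-6942/5 + 33344) = -2765677/(111*159778/5) = -2765677/111*5/159778 = -13828385/17735358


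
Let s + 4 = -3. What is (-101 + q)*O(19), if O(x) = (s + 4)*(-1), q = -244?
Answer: -1035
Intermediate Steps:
s = -7 (s = -4 - 3 = -7)
O(x) = 3 (O(x) = (-7 + 4)*(-1) = -3*(-1) = 3)
(-101 + q)*O(19) = (-101 - 244)*3 = -345*3 = -1035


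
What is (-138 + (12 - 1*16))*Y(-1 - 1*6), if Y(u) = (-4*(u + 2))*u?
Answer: 19880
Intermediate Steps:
Y(u) = u*(-8 - 4*u) (Y(u) = (-4*(2 + u))*u = (-8 - 4*u)*u = u*(-8 - 4*u))
(-138 + (12 - 1*16))*Y(-1 - 1*6) = (-138 + (12 - 1*16))*(-4*(-1 - 1*6)*(2 + (-1 - 1*6))) = (-138 + (12 - 16))*(-4*(-1 - 6)*(2 + (-1 - 6))) = (-138 - 4)*(-4*(-7)*(2 - 7)) = -(-568)*(-7)*(-5) = -142*(-140) = 19880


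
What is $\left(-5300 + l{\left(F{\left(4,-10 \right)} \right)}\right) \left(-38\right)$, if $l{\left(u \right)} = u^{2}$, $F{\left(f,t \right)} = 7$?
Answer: $199538$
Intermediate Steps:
$\left(-5300 + l{\left(F{\left(4,-10 \right)} \right)}\right) \left(-38\right) = \left(-5300 + 7^{2}\right) \left(-38\right) = \left(-5300 + 49\right) \left(-38\right) = \left(-5251\right) \left(-38\right) = 199538$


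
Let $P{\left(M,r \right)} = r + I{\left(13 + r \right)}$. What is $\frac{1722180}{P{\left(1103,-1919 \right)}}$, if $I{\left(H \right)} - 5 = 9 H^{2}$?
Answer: $\frac{57406}{1089787} \approx 0.052676$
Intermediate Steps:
$I{\left(H \right)} = 5 + 9 H^{2}$
$P{\left(M,r \right)} = 5 + r + 9 \left(13 + r\right)^{2}$ ($P{\left(M,r \right)} = r + \left(5 + 9 \left(13 + r\right)^{2}\right) = 5 + r + 9 \left(13 + r\right)^{2}$)
$\frac{1722180}{P{\left(1103,-1919 \right)}} = \frac{1722180}{5 - 1919 + 9 \left(13 - 1919\right)^{2}} = \frac{1722180}{5 - 1919 + 9 \left(-1906\right)^{2}} = \frac{1722180}{5 - 1919 + 9 \cdot 3632836} = \frac{1722180}{5 - 1919 + 32695524} = \frac{1722180}{32693610} = 1722180 \cdot \frac{1}{32693610} = \frac{57406}{1089787}$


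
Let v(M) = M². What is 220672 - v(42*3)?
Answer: 204796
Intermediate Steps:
220672 - v(42*3) = 220672 - (42*3)² = 220672 - 1*126² = 220672 - 1*15876 = 220672 - 15876 = 204796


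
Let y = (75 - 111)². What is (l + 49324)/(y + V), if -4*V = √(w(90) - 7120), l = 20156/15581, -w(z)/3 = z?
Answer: 7968195763200/209418346963 + 1537074800*I*√7390/209418346963 ≈ 38.049 + 0.63096*I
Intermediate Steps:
w(z) = -3*z
l = 20156/15581 (l = 20156*(1/15581) = 20156/15581 ≈ 1.2936)
V = -I*√7390/4 (V = -√(-3*90 - 7120)/4 = -√(-270 - 7120)/4 = -I*√7390/4 ≈ -21.491*I)
y = 1296 (y = (-36)² = 1296)
(l + 49324)/(y + V) = (20156/15581 + 49324)/(1296 - I*√7390/4) = 768537400/(15581*(1296 - I*√7390/4))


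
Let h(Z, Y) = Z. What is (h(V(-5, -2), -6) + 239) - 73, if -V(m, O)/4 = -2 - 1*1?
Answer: 178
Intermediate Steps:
V(m, O) = 12 (V(m, O) = -4*(-2 - 1*1) = -4*(-2 - 1) = -4*(-3) = 12)
(h(V(-5, -2), -6) + 239) - 73 = (12 + 239) - 73 = 251 - 73 = 178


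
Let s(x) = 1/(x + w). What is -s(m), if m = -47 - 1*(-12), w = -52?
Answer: 1/87 ≈ 0.011494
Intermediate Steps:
m = -35 (m = -47 + 12 = -35)
s(x) = 1/(-52 + x) (s(x) = 1/(x - 52) = 1/(-52 + x))
-s(m) = -1/(-52 - 35) = -1/(-87) = -1*(-1/87) = 1/87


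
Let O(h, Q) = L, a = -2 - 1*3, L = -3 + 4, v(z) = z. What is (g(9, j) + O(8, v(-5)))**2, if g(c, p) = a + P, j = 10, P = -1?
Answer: 25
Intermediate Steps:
L = 1
a = -5 (a = -2 - 3 = -5)
O(h, Q) = 1
g(c, p) = -6 (g(c, p) = -5 - 1 = -6)
(g(9, j) + O(8, v(-5)))**2 = (-6 + 1)**2 = (-5)**2 = 25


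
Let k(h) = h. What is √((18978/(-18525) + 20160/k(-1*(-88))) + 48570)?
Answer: 2*√2251447935022/13585 ≈ 220.90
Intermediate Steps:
√((18978/(-18525) + 20160/k(-1*(-88))) + 48570) = √((18978/(-18525) + 20160/((-1*(-88)))) + 48570) = √((18978*(-1/18525) + 20160/88) + 48570) = √((-6326/6175 + 20160*(1/88)) + 48570) = √((-6326/6175 + 2520/11) + 48570) = √(15491414/67925 + 48570) = √(3314608664/67925) = 2*√2251447935022/13585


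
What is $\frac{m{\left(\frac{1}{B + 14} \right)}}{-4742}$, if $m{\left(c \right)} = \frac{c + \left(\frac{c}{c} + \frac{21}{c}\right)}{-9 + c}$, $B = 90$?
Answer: $\frac{227241}{4433770} \approx 0.051252$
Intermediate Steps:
$m{\left(c \right)} = \frac{1 + c + \frac{21}{c}}{-9 + c}$ ($m{\left(c \right)} = \frac{c + \left(1 + \frac{21}{c}\right)}{-9 + c} = \frac{1 + c + \frac{21}{c}}{-9 + c}$)
$\frac{m{\left(\frac{1}{B + 14} \right)}}{-4742} = \frac{\frac{1}{\frac{1}{90 + 14}} \frac{1}{-9 + \frac{1}{90 + 14}} \left(21 + \frac{1}{90 + 14} + \left(\frac{1}{90 + 14}\right)^{2}\right)}{-4742} = \frac{21 + \frac{1}{104} + \left(\frac{1}{104}\right)^{2}}{\frac{1}{104} \left(-9 + \frac{1}{104}\right)} \left(- \frac{1}{4742}\right) = \frac{\frac{1}{\frac{1}{104}} \left(21 + \frac{1}{104} + \left(\frac{1}{104}\right)^{2}\right)}{-9 + \frac{1}{104}} \left(- \frac{1}{4742}\right) = \frac{104 \left(21 + \frac{1}{104} + \frac{1}{10816}\right)}{- \frac{935}{104}} \left(- \frac{1}{4742}\right) = 104 \left(- \frac{104}{935}\right) \frac{227241}{10816} \left(- \frac{1}{4742}\right) = \left(- \frac{227241}{935}\right) \left(- \frac{1}{4742}\right) = \frac{227241}{4433770}$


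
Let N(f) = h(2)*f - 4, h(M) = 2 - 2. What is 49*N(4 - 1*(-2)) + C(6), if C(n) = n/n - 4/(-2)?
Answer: -193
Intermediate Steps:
h(M) = 0
N(f) = -4 (N(f) = 0*f - 4 = 0 - 4 = -4)
C(n) = 3 (C(n) = 1 - 4*(-1/2) = 1 + 2 = 3)
49*N(4 - 1*(-2)) + C(6) = 49*(-4) + 3 = -196 + 3 = -193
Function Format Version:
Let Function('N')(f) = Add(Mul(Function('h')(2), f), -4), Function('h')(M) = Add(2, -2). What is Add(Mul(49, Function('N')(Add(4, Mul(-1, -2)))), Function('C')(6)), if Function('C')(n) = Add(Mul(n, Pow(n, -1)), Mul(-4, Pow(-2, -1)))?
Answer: -193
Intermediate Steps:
Function('h')(M) = 0
Function('N')(f) = -4 (Function('N')(f) = Add(Mul(0, f), -4) = Add(0, -4) = -4)
Function('C')(n) = 3 (Function('C')(n) = Add(1, Mul(-4, Rational(-1, 2))) = Add(1, 2) = 3)
Add(Mul(49, Function('N')(Add(4, Mul(-1, -2)))), Function('C')(6)) = Add(Mul(49, -4), 3) = Add(-196, 3) = -193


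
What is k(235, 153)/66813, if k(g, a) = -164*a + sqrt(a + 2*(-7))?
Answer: -8364/22271 + sqrt(139)/66813 ≈ -0.37538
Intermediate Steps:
k(g, a) = sqrt(-14 + a) - 164*a (k(g, a) = -164*a + sqrt(a - 14) = -164*a + sqrt(-14 + a) = sqrt(-14 + a) - 164*a)
k(235, 153)/66813 = (sqrt(-14 + 153) - 164*153)/66813 = (sqrt(139) - 25092)*(1/66813) = (-25092 + sqrt(139))*(1/66813) = -8364/22271 + sqrt(139)/66813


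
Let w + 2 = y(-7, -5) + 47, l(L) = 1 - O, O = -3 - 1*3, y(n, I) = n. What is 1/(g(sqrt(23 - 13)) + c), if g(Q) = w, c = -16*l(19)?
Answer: -1/74 ≈ -0.013514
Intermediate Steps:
O = -6 (O = -3 - 3 = -6)
l(L) = 7 (l(L) = 1 - 1*(-6) = 1 + 6 = 7)
w = 38 (w = -2 + (-7 + 47) = -2 + 40 = 38)
c = -112 (c = -16*7 = -112)
g(Q) = 38
1/(g(sqrt(23 - 13)) + c) = 1/(38 - 112) = 1/(-74) = -1/74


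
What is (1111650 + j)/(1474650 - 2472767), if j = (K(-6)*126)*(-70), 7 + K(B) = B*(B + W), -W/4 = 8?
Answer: 837570/998117 ≈ 0.83915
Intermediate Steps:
W = -32 (W = -4*8 = -32)
K(B) = -7 + B*(-32 + B) (K(B) = -7 + B*(B - 32) = -7 + B*(-32 + B))
j = -1949220 (j = ((-7 + (-6)² - 32*(-6))*126)*(-70) = ((-7 + 36 + 192)*126)*(-70) = (221*126)*(-70) = 27846*(-70) = -1949220)
(1111650 + j)/(1474650 - 2472767) = (1111650 - 1949220)/(1474650 - 2472767) = -837570/(-998117) = -837570*(-1/998117) = 837570/998117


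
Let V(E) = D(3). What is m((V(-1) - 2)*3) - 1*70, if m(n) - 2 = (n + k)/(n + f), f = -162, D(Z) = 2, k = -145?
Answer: -10871/162 ≈ -67.105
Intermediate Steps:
V(E) = 2
m(n) = 2 + (-145 + n)/(-162 + n) (m(n) = 2 + (n - 145)/(n - 162) = 2 + (-145 + n)/(-162 + n))
m((V(-1) - 2)*3) - 1*70 = (-469 + 3*((2 - 2)*3))/(-162 + (2 - 2)*3) - 1*70 = (-469 + 3*(0*3))/(-162 + 0*3) - 70 = (-469 + 3*0)/(-162 + 0) - 70 = (-469 + 0)/(-162) - 70 = -1/162*(-469) - 70 = 469/162 - 70 = -10871/162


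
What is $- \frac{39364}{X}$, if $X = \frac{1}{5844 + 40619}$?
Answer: $-1828969532$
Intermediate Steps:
$X = \frac{1}{46463} \approx 2.1523 \cdot 10^{-5}$
$- \frac{39364}{X} = - 39364 \frac{1}{\frac{1}{46463}} = \left(-39364\right) 46463 = -1828969532$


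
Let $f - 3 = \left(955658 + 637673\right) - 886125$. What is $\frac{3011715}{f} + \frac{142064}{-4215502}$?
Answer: $\frac{6297710833277}{1490620476959} \approx 4.2249$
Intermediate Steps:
$f = 707209$ ($f = 3 + \left(\left(955658 + 637673\right) - 886125\right) = 3 + \left(1593331 - 886125\right) = 3 + 707206 = 707209$)
$\frac{3011715}{f} + \frac{142064}{-4215502} = \frac{3011715}{707209} + \frac{142064}{-4215502} = 3011715 \cdot \frac{1}{707209} + 142064 \left(- \frac{1}{4215502}\right) = \frac{3011715}{707209} - \frac{71032}{2107751} = \frac{6297710833277}{1490620476959}$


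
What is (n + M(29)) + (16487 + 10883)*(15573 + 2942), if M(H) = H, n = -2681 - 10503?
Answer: 506742395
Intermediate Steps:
n = -13184
(n + M(29)) + (16487 + 10883)*(15573 + 2942) = (-13184 + 29) + (16487 + 10883)*(15573 + 2942) = -13155 + 27370*18515 = -13155 + 506755550 = 506742395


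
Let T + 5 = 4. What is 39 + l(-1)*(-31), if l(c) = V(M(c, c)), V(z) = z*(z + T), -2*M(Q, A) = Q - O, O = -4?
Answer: -309/4 ≈ -77.250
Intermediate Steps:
T = -1 (T = -5 + 4 = -1)
M(Q, A) = -2 - Q/2 (M(Q, A) = -(Q - 1*(-4))/2 = -(Q + 4)/2 = -(4 + Q)/2 = -2 - Q/2)
V(z) = z*(-1 + z) (V(z) = z*(z - 1) = z*(-1 + z))
l(c) = (-3 - c/2)*(-2 - c/2) (l(c) = (-2 - c/2)*(-1 + (-2 - c/2)) = (-2 - c/2)*(-3 - c/2) = (-3 - c/2)*(-2 - c/2))
39 + l(-1)*(-31) = 39 + ((4 - 1)*(6 - 1)/4)*(-31) = 39 + ((¼)*3*5)*(-31) = 39 + (15/4)*(-31) = 39 - 465/4 = -309/4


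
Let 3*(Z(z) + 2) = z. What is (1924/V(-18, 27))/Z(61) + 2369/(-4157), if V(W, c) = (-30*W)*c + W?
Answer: -312226931/554897145 ≈ -0.56268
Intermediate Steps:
Z(z) = -2 + z/3
V(W, c) = W - 30*W*c (V(W, c) = -30*W*c + W = W - 30*W*c)
(1924/V(-18, 27))/Z(61) + 2369/(-4157) = (1924/((-18*(1 - 30*27))))/(-2 + (1/3)*61) + 2369/(-4157) = (1924/((-18*(1 - 810))))/(-2 + 61/3) + 2369*(-1/4157) = (1924/((-18*(-809))))/(55/3) - 2369/4157 = (1924/14562)*(3/55) - 2369/4157 = (1924*(1/14562))*(3/55) - 2369/4157 = (962/7281)*(3/55) - 2369/4157 = 962/133485 - 2369/4157 = -312226931/554897145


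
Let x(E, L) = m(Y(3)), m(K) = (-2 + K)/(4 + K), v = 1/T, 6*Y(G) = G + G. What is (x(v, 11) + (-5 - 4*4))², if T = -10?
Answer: 11236/25 ≈ 449.44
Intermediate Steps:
Y(G) = G/3 (Y(G) = (G + G)/6 = (2*G)/6 = G/3)
v = -⅒ (v = 1/(-10) = -⅒ ≈ -0.10000)
m(K) = (-2 + K)/(4 + K)
x(E, L) = -⅕ (x(E, L) = (-2 + (⅓)*3)/(4 + (⅓)*3) = (-2 + 1)/(4 + 1) = -1/5 = (⅕)*(-1) = -⅕)
(x(v, 11) + (-5 - 4*4))² = (-⅕ + (-5 - 4*4))² = (-⅕ + (-5 - 16))² = (-⅕ - 21)² = (-106/5)² = 11236/25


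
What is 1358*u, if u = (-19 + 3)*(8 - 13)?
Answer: 108640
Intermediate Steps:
u = 80 (u = -16*(-5) = 80)
1358*u = 1358*80 = 108640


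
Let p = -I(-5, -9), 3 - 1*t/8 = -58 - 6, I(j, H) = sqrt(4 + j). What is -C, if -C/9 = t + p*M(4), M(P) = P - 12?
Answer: 4824 + 72*I ≈ 4824.0 + 72.0*I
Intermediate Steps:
M(P) = -12 + P
t = 536 (t = 24 - 8*(-58 - 6) = 24 - 8*(-64) = 24 + 512 = 536)
p = -I (p = -sqrt(4 - 5) = -sqrt(-1) = -I ≈ -1.0*I)
C = -4824 - 72*I (C = -9*(536 + (-I)*(-12 + 4)) = -9*(536 - I*(-8)) = -9*(536 + 8*I) = -4824 - 72*I ≈ -4824.0 - 72.0*I)
-C = -(-4824 - 72*I) = 4824 + 72*I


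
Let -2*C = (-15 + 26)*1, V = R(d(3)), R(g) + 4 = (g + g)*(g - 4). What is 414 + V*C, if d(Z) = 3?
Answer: 469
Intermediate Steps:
R(g) = -4 + 2*g*(-4 + g) (R(g) = -4 + (g + g)*(g - 4) = -4 + (2*g)*(-4 + g) = -4 + 2*g*(-4 + g))
V = -10 (V = -4 - 8*3 + 2*3**2 = -4 - 24 + 2*9 = -4 - 24 + 18 = -10)
C = -11/2 (C = -(-15 + 26)/2 = -11/2 ≈ -5.5000)
414 + V*C = 414 - 10*(-11/2) = 414 + 55 = 469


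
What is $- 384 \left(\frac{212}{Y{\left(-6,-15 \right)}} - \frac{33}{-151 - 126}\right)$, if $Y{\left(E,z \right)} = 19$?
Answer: $- \frac{22790784}{5263} \approx -4330.4$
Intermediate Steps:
$- 384 \left(\frac{212}{Y{\left(-6,-15 \right)}} - \frac{33}{-151 - 126}\right) = - 384 \left(\frac{212}{19} - \frac{33}{-151 - 126}\right) = - 384 \left(212 \cdot \frac{1}{19} - \frac{33}{-151 - 126}\right) = - 384 \left(\frac{212}{19} - \frac{33}{-277}\right) = - 384 \left(\frac{212}{19} - - \frac{33}{277}\right) = - 384 \left(\frac{212}{19} + \frac{33}{277}\right) = \left(-384\right) \frac{59351}{5263} = - \frac{22790784}{5263}$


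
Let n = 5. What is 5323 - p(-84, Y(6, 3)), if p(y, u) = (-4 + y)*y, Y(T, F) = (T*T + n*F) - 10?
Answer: -2069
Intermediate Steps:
Y(T, F) = -10 + T**2 + 5*F (Y(T, F) = (T*T + 5*F) - 10 = (T**2 + 5*F) - 10 = -10 + T**2 + 5*F)
p(y, u) = y*(-4 + y)
5323 - p(-84, Y(6, 3)) = 5323 - (-84)*(-4 - 84) = 5323 - (-84)*(-88) = 5323 - 1*7392 = 5323 - 7392 = -2069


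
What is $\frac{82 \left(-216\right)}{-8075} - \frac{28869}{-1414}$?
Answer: $\frac{258161943}{11418050} \approx 22.61$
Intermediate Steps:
$\frac{82 \left(-216\right)}{-8075} - \frac{28869}{-1414} = \left(-17712\right) \left(- \frac{1}{8075}\right) - - \frac{28869}{1414} = \frac{17712}{8075} + \frac{28869}{1414} = \frac{258161943}{11418050}$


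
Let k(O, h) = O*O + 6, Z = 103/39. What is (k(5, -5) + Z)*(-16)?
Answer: -20992/39 ≈ -538.26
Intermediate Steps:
Z = 103/39 (Z = 103*(1/39) = 103/39 ≈ 2.6410)
k(O, h) = 6 + O**2 (k(O, h) = O**2 + 6 = 6 + O**2)
(k(5, -5) + Z)*(-16) = ((6 + 5**2) + 103/39)*(-16) = ((6 + 25) + 103/39)*(-16) = (31 + 103/39)*(-16) = (1312/39)*(-16) = -20992/39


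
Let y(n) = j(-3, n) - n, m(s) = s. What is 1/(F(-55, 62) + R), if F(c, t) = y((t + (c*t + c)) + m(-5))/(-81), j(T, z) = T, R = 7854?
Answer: 27/210923 ≈ 0.00012801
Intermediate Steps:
y(n) = -3 - n
F(c, t) = -2/81 + c/81 + t/81 + c*t/81 (F(c, t) = (-3 - ((t + (c*t + c)) - 5))/(-81) = (-3 - ((t + (c + c*t)) - 5))*(-1/81) = (-3 - ((c + t + c*t) - 5))*(-1/81) = (-3 - (-5 + c + t + c*t))*(-1/81) = (-3 + (5 - c - t - c*t))*(-1/81) = (2 - c - t - c*t)*(-1/81) = -2/81 + c/81 + t/81 + c*t/81)
1/(F(-55, 62) + R) = 1/((-2/81 + (1/81)*(-55) + (1/81)*62 + (1/81)*(-55)*62) + 7854) = 1/((-2/81 - 55/81 + 62/81 - 3410/81) + 7854) = 1/(-1135/27 + 7854) = 1/(210923/27) = 27/210923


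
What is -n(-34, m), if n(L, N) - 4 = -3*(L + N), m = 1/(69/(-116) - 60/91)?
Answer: -478334/4413 ≈ -108.39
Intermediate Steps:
m = -10556/13239 (m = 1/(69*(-1/116) - 60*1/91) = 1/(-69/116 - 60/91) = 1/(-13239/10556) = -10556/13239 ≈ -0.79734)
n(L, N) = 4 - 3*L - 3*N (n(L, N) = 4 - 3*(L + N) = 4 + (-3*L - 3*N) = 4 - 3*L - 3*N)
-n(-34, m) = -(4 - 3*(-34) - 3*(-10556/13239)) = -(4 + 102 + 10556/4413) = -1*478334/4413 = -478334/4413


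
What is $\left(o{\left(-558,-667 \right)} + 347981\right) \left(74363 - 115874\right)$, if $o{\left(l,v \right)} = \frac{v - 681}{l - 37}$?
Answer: $- \frac{8594854334973}{595} \approx -1.4445 \cdot 10^{10}$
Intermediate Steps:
$o{\left(l,v \right)} = \frac{-681 + v}{-37 + l}$
$\left(o{\left(-558,-667 \right)} + 347981\right) \left(74363 - 115874\right) = \left(\frac{-681 - 667}{-37 - 558} + 347981\right) \left(74363 - 115874\right) = \left(\frac{1}{-595} \left(-1348\right) + 347981\right) \left(-41511\right) = \left(\left(- \frac{1}{595}\right) \left(-1348\right) + 347981\right) \left(-41511\right) = \left(\frac{1348}{595} + 347981\right) \left(-41511\right) = \frac{207050043}{595} \left(-41511\right) = - \frac{8594854334973}{595}$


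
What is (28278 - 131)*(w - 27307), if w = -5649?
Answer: -927612532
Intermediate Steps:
(28278 - 131)*(w - 27307) = (28278 - 131)*(-5649 - 27307) = 28147*(-32956) = -927612532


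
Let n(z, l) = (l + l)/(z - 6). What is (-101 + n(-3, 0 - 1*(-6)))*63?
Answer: -6447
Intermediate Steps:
n(z, l) = 2*l/(-6 + z) (n(z, l) = (2*l)/(-6 + z) = 2*l/(-6 + z))
(-101 + n(-3, 0 - 1*(-6)))*63 = (-101 + 2*(0 - 1*(-6))/(-6 - 3))*63 = (-101 + 2*(0 + 6)/(-9))*63 = (-101 + 2*6*(-⅑))*63 = (-101 - 4/3)*63 = -307/3*63 = -6447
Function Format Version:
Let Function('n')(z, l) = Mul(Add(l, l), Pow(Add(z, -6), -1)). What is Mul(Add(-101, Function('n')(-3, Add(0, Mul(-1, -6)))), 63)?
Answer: -6447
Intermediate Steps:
Function('n')(z, l) = Mul(2, l, Pow(Add(-6, z), -1)) (Function('n')(z, l) = Mul(Mul(2, l), Pow(Add(-6, z), -1)) = Mul(2, l, Pow(Add(-6, z), -1)))
Mul(Add(-101, Function('n')(-3, Add(0, Mul(-1, -6)))), 63) = Mul(Add(-101, Mul(2, Add(0, Mul(-1, -6)), Pow(Add(-6, -3), -1))), 63) = Mul(Add(-101, Mul(2, Add(0, 6), Pow(-9, -1))), 63) = Mul(Add(-101, Mul(2, 6, Rational(-1, 9))), 63) = Mul(Add(-101, Rational(-4, 3)), 63) = Mul(Rational(-307, 3), 63) = -6447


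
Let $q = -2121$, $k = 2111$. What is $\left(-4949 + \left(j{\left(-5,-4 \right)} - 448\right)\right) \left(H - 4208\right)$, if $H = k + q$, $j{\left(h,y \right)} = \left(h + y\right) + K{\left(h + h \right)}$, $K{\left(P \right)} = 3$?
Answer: $22789854$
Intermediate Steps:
$j{\left(h,y \right)} = 3 + h + y$ ($j{\left(h,y \right)} = \left(h + y\right) + 3 = 3 + h + y$)
$H = -10$ ($H = 2111 - 2121 = -10$)
$\left(-4949 + \left(j{\left(-5,-4 \right)} - 448\right)\right) \left(H - 4208\right) = \left(-4949 - 454\right) \left(-10 - 4208\right) = \left(-4949 - 454\right) \left(-4218\right) = \left(-5403\right) \left(-4218\right) = 22789854$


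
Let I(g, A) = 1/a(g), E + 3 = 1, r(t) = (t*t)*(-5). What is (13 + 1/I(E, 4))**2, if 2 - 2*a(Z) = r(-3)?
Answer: 5329/4 ≈ 1332.3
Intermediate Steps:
r(t) = -5*t**2 (r(t) = t**2*(-5) = -5*t**2)
a(Z) = 47/2 (a(Z) = 1 - (-5)*(-3)**2/2 = 1 - (-5)*9/2 = 1 - 1/2*(-45) = 1 + 45/2 = 47/2)
E = -2 (E = -3 + 1 = -2)
I(g, A) = 2/47 (I(g, A) = 1/(47/2) = 2/47)
(13 + 1/I(E, 4))**2 = (13 + 1/(2/47))**2 = (13 + 47/2)**2 = (73/2)**2 = 5329/4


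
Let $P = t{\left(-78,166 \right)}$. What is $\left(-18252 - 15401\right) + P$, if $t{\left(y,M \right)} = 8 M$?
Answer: $-32325$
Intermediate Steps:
$P = 1328$ ($P = 8 \cdot 166 = 1328$)
$\left(-18252 - 15401\right) + P = \left(-18252 - 15401\right) + 1328 = -33653 + 1328 = -32325$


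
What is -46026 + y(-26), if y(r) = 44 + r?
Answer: -46008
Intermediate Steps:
-46026 + y(-26) = -46026 + (44 - 26) = -46026 + 18 = -46008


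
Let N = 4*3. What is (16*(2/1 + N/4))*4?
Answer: 320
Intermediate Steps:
N = 12
(16*(2/1 + N/4))*4 = (16*(2/1 + 12/4))*4 = (16*(2*1 + 12*(¼)))*4 = (16*(2 + 3))*4 = (16*5)*4 = 80*4 = 320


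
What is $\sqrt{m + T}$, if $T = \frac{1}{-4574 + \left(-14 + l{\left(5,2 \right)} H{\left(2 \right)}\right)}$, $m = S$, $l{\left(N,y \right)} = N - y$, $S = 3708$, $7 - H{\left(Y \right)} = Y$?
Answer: $\frac{\sqrt{77542911359}}{4573} \approx 60.893$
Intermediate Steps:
$H{\left(Y \right)} = 7 - Y$
$m = 3708$
$T = - \frac{1}{4573}$ ($T = \frac{1}{-4574 - \left(14 - \left(5 - 2\right) \left(7 - 2\right)\right)} = \frac{1}{-4574 + \left(-14 + 3 \cdot 5\right)} = \frac{1}{-4574 + \left(-14 + 15\right)} = \frac{1}{-4574 + 1} = \frac{1}{-4573} = - \frac{1}{4573} \approx -0.00021867$)
$\sqrt{m + T} = \sqrt{3708 - \frac{1}{4573}} = \sqrt{\frac{16956683}{4573}} = \frac{\sqrt{77542911359}}{4573}$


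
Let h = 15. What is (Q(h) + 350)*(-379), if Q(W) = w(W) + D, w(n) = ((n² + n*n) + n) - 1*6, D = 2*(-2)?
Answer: -305095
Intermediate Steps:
D = -4
w(n) = -6 + n + 2*n² (w(n) = ((n² + n²) + n) - 6 = (2*n² + n) - 6 = (n + 2*n²) - 6 = -6 + n + 2*n²)
Q(W) = -10 + W + 2*W² (Q(W) = (-6 + W + 2*W²) - 4 = -10 + W + 2*W²)
(Q(h) + 350)*(-379) = ((-10 + 15 + 2*15²) + 350)*(-379) = ((-10 + 15 + 2*225) + 350)*(-379) = ((-10 + 15 + 450) + 350)*(-379) = (455 + 350)*(-379) = 805*(-379) = -305095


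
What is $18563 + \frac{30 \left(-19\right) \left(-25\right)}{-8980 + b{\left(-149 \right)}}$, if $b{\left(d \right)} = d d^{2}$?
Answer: $\frac{20524046259}{1105643} \approx 18563.0$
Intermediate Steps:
$b{\left(d \right)} = d^{3}$
$18563 + \frac{30 \left(-19\right) \left(-25\right)}{-8980 + b{\left(-149 \right)}} = 18563 + \frac{30 \left(-19\right) \left(-25\right)}{-8980 + \left(-149\right)^{3}} = 18563 + \frac{\left(-570\right) \left(-25\right)}{-8980 - 3307949} = 18563 + \frac{14250}{-3316929} = 18563 + 14250 \left(- \frac{1}{3316929}\right) = 18563 - \frac{4750}{1105643} = \frac{20524046259}{1105643}$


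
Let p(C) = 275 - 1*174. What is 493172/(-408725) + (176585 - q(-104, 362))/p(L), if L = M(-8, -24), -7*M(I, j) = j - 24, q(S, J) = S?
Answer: 72167401153/41281225 ≈ 1748.2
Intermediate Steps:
M(I, j) = 24/7 - j/7 (M(I, j) = -(j - 24)/7 = -(-24 + j)/7 = 24/7 - j/7)
L = 48/7 (L = 24/7 - ⅐*(-24) = 24/7 + 24/7 = 48/7 ≈ 6.8571)
p(C) = 101 (p(C) = 275 - 174 = 101)
493172/(-408725) + (176585 - q(-104, 362))/p(L) = 493172/(-408725) + (176585 - 1*(-104))/101 = 493172*(-1/408725) + (176585 + 104)*(1/101) = -493172/408725 + 176689*(1/101) = -493172/408725 + 176689/101 = 72167401153/41281225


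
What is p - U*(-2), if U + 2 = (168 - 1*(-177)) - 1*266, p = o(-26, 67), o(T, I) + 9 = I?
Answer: 212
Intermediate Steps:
o(T, I) = -9 + I
p = 58 (p = -9 + 67 = 58)
U = 77 (U = -2 + ((168 - 1*(-177)) - 1*266) = -2 + ((168 + 177) - 266) = -2 + (345 - 266) = -2 + 79 = 77)
p - U*(-2) = 58 - 77*(-2) = 58 - 1*(-154) = 58 + 154 = 212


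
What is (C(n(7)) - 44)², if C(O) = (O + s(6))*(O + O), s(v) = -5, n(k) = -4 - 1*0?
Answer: 784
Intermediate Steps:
n(k) = -4 (n(k) = -4 + 0 = -4)
C(O) = 2*O*(-5 + O) (C(O) = (O - 5)*(O + O) = (-5 + O)*(2*O) = 2*O*(-5 + O))
(C(n(7)) - 44)² = (2*(-4)*(-5 - 4) - 44)² = (2*(-4)*(-9) - 44)² = (72 - 44)² = 28² = 784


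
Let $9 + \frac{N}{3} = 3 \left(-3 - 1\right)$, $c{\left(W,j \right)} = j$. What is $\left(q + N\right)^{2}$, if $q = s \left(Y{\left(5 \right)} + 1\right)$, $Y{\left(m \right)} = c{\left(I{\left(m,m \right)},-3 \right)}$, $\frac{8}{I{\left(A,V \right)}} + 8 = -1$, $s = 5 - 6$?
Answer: $3721$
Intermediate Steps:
$s = -1$ ($s = 5 - 6 = -1$)
$I{\left(A,V \right)} = - \frac{8}{9}$ ($I{\left(A,V \right)} = \frac{8}{-8 - 1} = \frac{8}{-9} = 8 \left(- \frac{1}{9}\right) = - \frac{8}{9}$)
$Y{\left(m \right)} = -3$
$N = -63$ ($N = -27 + 3 \cdot 3 \left(-3 - 1\right) = -27 + 3 \cdot 3 \left(-4\right) = -27 + 3 \left(-12\right) = -27 - 36 = -63$)
$q = 2$ ($q = - (-3 + 1) = \left(-1\right) \left(-2\right) = 2$)
$\left(q + N\right)^{2} = \left(2 - 63\right)^{2} = \left(-61\right)^{2} = 3721$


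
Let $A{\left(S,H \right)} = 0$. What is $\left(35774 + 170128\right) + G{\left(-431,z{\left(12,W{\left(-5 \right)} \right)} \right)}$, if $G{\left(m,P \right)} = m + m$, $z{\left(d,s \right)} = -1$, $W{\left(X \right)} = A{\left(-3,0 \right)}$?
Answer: $205040$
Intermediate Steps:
$W{\left(X \right)} = 0$
$G{\left(m,P \right)} = 2 m$
$\left(35774 + 170128\right) + G{\left(-431,z{\left(12,W{\left(-5 \right)} \right)} \right)} = \left(35774 + 170128\right) + 2 \left(-431\right) = 205902 - 862 = 205040$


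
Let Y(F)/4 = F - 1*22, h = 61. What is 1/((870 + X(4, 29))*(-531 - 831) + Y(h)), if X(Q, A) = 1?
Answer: -1/1186146 ≈ -8.4307e-7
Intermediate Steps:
Y(F) = -88 + 4*F (Y(F) = 4*(F - 1*22) = 4*(F - 22) = 4*(-22 + F) = -88 + 4*F)
1/((870 + X(4, 29))*(-531 - 831) + Y(h)) = 1/((870 + 1)*(-531 - 831) + (-88 + 4*61)) = 1/(871*(-1362) + (-88 + 244)) = 1/(-1186302 + 156) = 1/(-1186146) = -1/1186146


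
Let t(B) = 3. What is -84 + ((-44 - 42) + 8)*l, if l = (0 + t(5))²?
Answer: -786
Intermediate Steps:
l = 9 (l = (0 + 3)² = 3² = 9)
-84 + ((-44 - 42) + 8)*l = -84 + ((-44 - 42) + 8)*9 = -84 + (-86 + 8)*9 = -84 - 78*9 = -84 - 702 = -786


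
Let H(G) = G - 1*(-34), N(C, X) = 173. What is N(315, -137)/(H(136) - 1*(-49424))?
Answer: 173/49594 ≈ 0.0034883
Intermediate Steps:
H(G) = 34 + G (H(G) = G + 34 = 34 + G)
N(315, -137)/(H(136) - 1*(-49424)) = 173/((34 + 136) - 1*(-49424)) = 173/(170 + 49424) = 173/49594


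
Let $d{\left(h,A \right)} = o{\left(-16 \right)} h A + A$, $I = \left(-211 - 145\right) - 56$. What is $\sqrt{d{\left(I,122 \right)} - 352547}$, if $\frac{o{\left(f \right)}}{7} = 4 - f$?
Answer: $i \sqrt{7389385} \approx 2718.3 i$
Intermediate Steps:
$o{\left(f \right)} = 28 - 7 f$ ($o{\left(f \right)} = 7 \left(4 - f\right) = 28 - 7 f$)
$I = -412$ ($I = -356 - 56 = -412$)
$d{\left(h,A \right)} = A + 140 A h$ ($d{\left(h,A \right)} = \left(28 - -112\right) h A + A = \left(28 + 112\right) h A + A = 140 h A + A = 140 A h + A = A + 140 A h$)
$\sqrt{d{\left(I,122 \right)} - 352547} = \sqrt{122 \left(1 + 140 \left(-412\right)\right) - 352547} = \sqrt{122 \left(1 - 57680\right) - 352547} = \sqrt{122 \left(-57679\right) - 352547} = \sqrt{-7036838 - 352547} = \sqrt{-7389385} = i \sqrt{7389385}$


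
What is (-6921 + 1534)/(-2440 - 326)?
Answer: 5387/2766 ≈ 1.9476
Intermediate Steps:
(-6921 + 1534)/(-2440 - 326) = -5387/(-2766) = -5387*(-1/2766) = 5387/2766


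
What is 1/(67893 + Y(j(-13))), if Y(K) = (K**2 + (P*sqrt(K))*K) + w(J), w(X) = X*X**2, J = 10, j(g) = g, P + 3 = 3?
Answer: 1/69062 ≈ 1.4480e-5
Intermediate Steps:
P = 0 (P = -3 + 3 = 0)
w(X) = X**3
Y(K) = 1000 + K**2 (Y(K) = (K**2 + (0*sqrt(K))*K) + 10**3 = (K**2 + 0*K) + 1000 = (K**2 + 0) + 1000 = K**2 + 1000 = 1000 + K**2)
1/(67893 + Y(j(-13))) = 1/(67893 + (1000 + (-13)**2)) = 1/(67893 + (1000 + 169)) = 1/(67893 + 1169) = 1/69062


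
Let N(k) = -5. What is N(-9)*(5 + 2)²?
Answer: -245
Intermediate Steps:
N(-9)*(5 + 2)² = -5*(5 + 2)² = -5*7² = -5*49 = -245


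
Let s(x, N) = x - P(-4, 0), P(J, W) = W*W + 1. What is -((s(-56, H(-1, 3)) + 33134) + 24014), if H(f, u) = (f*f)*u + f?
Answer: -57091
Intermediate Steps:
P(J, W) = 1 + W**2 (P(J, W) = W**2 + 1 = 1 + W**2)
H(f, u) = f + u*f**2 (H(f, u) = f**2*u + f = u*f**2 + f = f + u*f**2)
s(x, N) = -1 + x (s(x, N) = x - (1 + 0**2) = x - (1 + 0) = x - 1*1 = x - 1 = -1 + x)
-((s(-56, H(-1, 3)) + 33134) + 24014) = -(((-1 - 56) + 33134) + 24014) = -((-57 + 33134) + 24014) = -(33077 + 24014) = -1*57091 = -57091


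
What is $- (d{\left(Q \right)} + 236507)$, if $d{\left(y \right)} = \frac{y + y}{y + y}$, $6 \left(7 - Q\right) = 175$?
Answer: $-236508$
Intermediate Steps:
$Q = - \frac{133}{6}$ ($Q = 7 - \frac{175}{6} = - \frac{133}{6} \approx -22.167$)
$d{\left(y \right)} = 1$ ($d{\left(y \right)} = \frac{2 y}{2 y} = 2 y \frac{1}{2 y} = 1$)
$- (d{\left(Q \right)} + 236507) = - (1 + 236507) = \left(-1\right) 236508 = -236508$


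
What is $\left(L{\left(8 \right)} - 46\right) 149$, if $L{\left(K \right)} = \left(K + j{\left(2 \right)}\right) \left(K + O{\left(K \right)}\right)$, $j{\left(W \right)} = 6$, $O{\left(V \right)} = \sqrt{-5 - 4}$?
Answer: $9834 + 6258 i \approx 9834.0 + 6258.0 i$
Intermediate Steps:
$O{\left(V \right)} = 3 i$ ($O{\left(V \right)} = \sqrt{-9} = 3 i$)
$L{\left(K \right)} = \left(6 + K\right) \left(K + 3 i\right)$ ($L{\left(K \right)} = \left(K + 6\right) \left(K + 3 i\right) = \left(6 + K\right) \left(K + 3 i\right)$)
$\left(L{\left(8 \right)} - 46\right) 149 = \left(\left(8^{2} + 18 i + 3 \cdot 8 \left(2 + i\right)\right) - 46\right) 149 = \left(\left(64 + 18 i + \left(48 + 24 i\right)\right) - 46\right) 149 = \left(\left(112 + 42 i\right) - 46\right) 149 = \left(66 + 42 i\right) 149 = 9834 + 6258 i$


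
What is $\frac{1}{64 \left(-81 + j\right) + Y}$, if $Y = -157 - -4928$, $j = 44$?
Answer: $\frac{1}{2403} \approx 0.00041615$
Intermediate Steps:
$Y = 4771$ ($Y = -157 + 4928 = 4771$)
$\frac{1}{64 \left(-81 + j\right) + Y} = \frac{1}{64 \left(-81 + 44\right) + 4771} = \frac{1}{64 \left(-37\right) + 4771} = \frac{1}{-2368 + 4771} = \frac{1}{2403}$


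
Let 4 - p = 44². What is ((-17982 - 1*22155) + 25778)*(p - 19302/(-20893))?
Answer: 579327840666/20893 ≈ 2.7728e+7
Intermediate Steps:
p = -1932 (p = 4 - 1*44² = 4 - 1*1936 = 4 - 1936 = -1932)
((-17982 - 1*22155) + 25778)*(p - 19302/(-20893)) = ((-17982 - 1*22155) + 25778)*(-1932 - 19302/(-20893)) = ((-17982 - 22155) + 25778)*(-1932 - 19302*(-1/20893)) = (-40137 + 25778)*(-1932 + 19302/20893) = -14359*(-40345974/20893) = 579327840666/20893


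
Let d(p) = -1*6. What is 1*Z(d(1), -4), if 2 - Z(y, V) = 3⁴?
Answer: -79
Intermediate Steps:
d(p) = -6
Z(y, V) = -79 (Z(y, V) = 2 - 1*3⁴ = 2 - 1*81 = 2 - 81 = -79)
1*Z(d(1), -4) = 1*(-79) = -79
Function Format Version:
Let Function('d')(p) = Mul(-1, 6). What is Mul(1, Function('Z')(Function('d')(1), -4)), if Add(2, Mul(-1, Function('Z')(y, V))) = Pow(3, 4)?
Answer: -79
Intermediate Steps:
Function('d')(p) = -6
Function('Z')(y, V) = -79 (Function('Z')(y, V) = Add(2, Mul(-1, Pow(3, 4))) = Add(2, Mul(-1, 81)) = Add(2, -81) = -79)
Mul(1, Function('Z')(Function('d')(1), -4)) = Mul(1, -79) = -79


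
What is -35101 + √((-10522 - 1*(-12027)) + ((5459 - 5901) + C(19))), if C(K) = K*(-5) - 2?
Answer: -35101 + √966 ≈ -35070.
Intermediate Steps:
C(K) = -2 - 5*K (C(K) = -5*K - 2 = -2 - 5*K)
-35101 + √((-10522 - 1*(-12027)) + ((5459 - 5901) + C(19))) = -35101 + √((-10522 - 1*(-12027)) + ((5459 - 5901) + (-2 - 5*19))) = -35101 + √((-10522 + 12027) + (-442 + (-2 - 95))) = -35101 + √(1505 + (-442 - 97)) = -35101 + √(1505 - 539) = -35101 + √966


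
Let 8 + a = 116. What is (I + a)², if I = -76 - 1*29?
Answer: 9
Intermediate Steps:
I = -105 (I = -76 - 29 = -105)
a = 108 (a = -8 + 116 = 108)
(I + a)² = (-105 + 108)² = 3² = 9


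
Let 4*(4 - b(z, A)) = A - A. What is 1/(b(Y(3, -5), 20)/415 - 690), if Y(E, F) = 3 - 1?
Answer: -415/286346 ≈ -0.0014493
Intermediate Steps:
Y(E, F) = 2
b(z, A) = 4 (b(z, A) = 4 - (A - A)/4 = 4 - ¼*0 = 4 + 0 = 4)
1/(b(Y(3, -5), 20)/415 - 690) = 1/(4/415 - 690) = 1/(-286346/415) = -415/286346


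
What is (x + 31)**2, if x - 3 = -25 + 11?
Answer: 400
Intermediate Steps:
x = -11 (x = 3 + (-25 + 11) = 3 - 14 = -11)
(x + 31)**2 = (-11 + 31)**2 = 20**2 = 400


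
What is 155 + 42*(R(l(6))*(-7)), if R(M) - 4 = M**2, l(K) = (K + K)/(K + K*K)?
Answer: -1045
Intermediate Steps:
l(K) = 2*K/(K + K**2) (l(K) = (2*K)/(K + K**2) = 2*K/(K + K**2))
R(M) = 4 + M**2
155 + 42*(R(l(6))*(-7)) = 155 + 42*((4 + (2/(1 + 6))**2)*(-7)) = 155 + 42*((4 + (2/7)**2)*(-7)) = 155 + 42*((4 + 4/49)*(-7)) = 155 + 42*((200/49)*(-7)) = 155 + 42*(-200/7) = 155 - 1200 = -1045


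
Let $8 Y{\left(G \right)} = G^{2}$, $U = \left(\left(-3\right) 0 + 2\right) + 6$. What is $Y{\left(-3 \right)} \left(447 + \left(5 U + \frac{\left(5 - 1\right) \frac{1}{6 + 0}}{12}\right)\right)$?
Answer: $\frac{8767}{16} \approx 547.94$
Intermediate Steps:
$U = 8$ ($U = \left(0 + 2\right) + 6 = 2 + 6 = 8$)
$Y{\left(G \right)} = \frac{G^{2}}{8}$
$Y{\left(-3 \right)} \left(447 + \left(5 U + \frac{\left(5 - 1\right) \frac{1}{6 + 0}}{12}\right)\right) = \frac{\left(-3\right)^{2}}{8} \left(447 + \left(5 \cdot 8 + \frac{\left(5 - 1\right) \frac{1}{6 + 0}}{12}\right)\right) = \frac{1}{8} \cdot 9 \left(447 + \left(40 + \frac{4}{6} \cdot \frac{1}{12}\right)\right) = \frac{9 \left(447 + \left(40 + 4 \cdot \frac{1}{6} \cdot \frac{1}{12}\right)\right)}{8} = \frac{9 \left(447 + \left(40 + \frac{2}{3} \cdot \frac{1}{12}\right)\right)}{8} = \frac{9 \left(447 + \left(40 + \frac{1}{18}\right)\right)}{8} = \frac{9 \left(447 + \frac{721}{18}\right)}{8} = \frac{9}{8} \cdot \frac{8767}{18} = \frac{8767}{16}$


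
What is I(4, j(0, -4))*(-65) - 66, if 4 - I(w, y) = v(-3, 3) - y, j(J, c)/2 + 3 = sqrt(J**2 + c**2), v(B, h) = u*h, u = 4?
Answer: 324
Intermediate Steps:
v(B, h) = 4*h
j(J, c) = -6 + 2*sqrt(J**2 + c**2)
I(w, y) = -8 + y (I(w, y) = 4 - (4*3 - y) = 4 - (12 - y) = 4 + (-12 + y) = -8 + y)
I(4, j(0, -4))*(-65) - 66 = (-8 + (-6 + 2*sqrt(0**2 + (-4)**2)))*(-65) - 66 = (-8 + (-6 + 2*sqrt(0 + 16)))*(-65) - 66 = (-8 + (-6 + 2*sqrt(16)))*(-65) - 66 = (-8 + (-6 + 2*4))*(-65) - 66 = (-8 + (-6 + 8))*(-65) - 66 = (-8 + 2)*(-65) - 66 = -6*(-65) - 66 = 390 - 66 = 324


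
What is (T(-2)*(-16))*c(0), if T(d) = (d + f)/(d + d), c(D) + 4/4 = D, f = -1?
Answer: 12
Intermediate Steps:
c(D) = -1 + D
T(d) = (-1 + d)/(2*d) (T(d) = (d - 1)/(d + d) = (-1 + d)/((2*d)) = (-1 + d)*(1/(2*d)) = (-1 + d)/(2*d))
(T(-2)*(-16))*c(0) = (((1/2)*(-1 - 2)/(-2))*(-16))*(-1 + 0) = (((1/2)*(-1/2)*(-3))*(-16))*(-1) = ((3/4)*(-16))*(-1) = -12*(-1) = 12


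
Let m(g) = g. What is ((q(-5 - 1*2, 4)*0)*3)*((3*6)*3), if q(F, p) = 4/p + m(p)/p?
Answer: 0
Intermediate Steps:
q(F, p) = 1 + 4/p (q(F, p) = 4/p + p/p = 4/p + 1 = 1 + 4/p)
((q(-5 - 1*2, 4)*0)*3)*((3*6)*3) = ((((4 + 4)/4)*0)*3)*((3*6)*3) = ((((¼)*8)*0)*3)*(18*3) = ((2*0)*3)*54 = (0*3)*54 = 0*54 = 0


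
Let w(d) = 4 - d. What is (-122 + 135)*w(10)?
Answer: -78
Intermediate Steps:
(-122 + 135)*w(10) = (-122 + 135)*(4 - 1*10) = 13*(4 - 10) = 13*(-6) = -78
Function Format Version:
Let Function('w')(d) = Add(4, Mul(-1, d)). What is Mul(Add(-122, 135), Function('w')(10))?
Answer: -78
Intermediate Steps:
Mul(Add(-122, 135), Function('w')(10)) = Mul(Add(-122, 135), Add(4, Mul(-1, 10))) = Mul(13, Add(4, -10)) = Mul(13, -6) = -78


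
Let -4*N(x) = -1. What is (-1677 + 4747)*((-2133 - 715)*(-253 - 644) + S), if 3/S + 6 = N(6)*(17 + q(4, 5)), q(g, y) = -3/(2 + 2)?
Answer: 243126464160/31 ≈ 7.8428e+9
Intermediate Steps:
N(x) = ¼ (N(x) = -¼*(-1) = ¼)
q(g, y) = -¾ (q(g, y) = -3/4 = -3*¼ = -¾)
S = -48/31 (S = 3/(-6 + (17 - ¾)/4) = 3/(-6 + (¼)*(65/4)) = 3/(-6 + 65/16) = 3/(-31/16) = 3*(-16/31) = -48/31 ≈ -1.5484)
(-1677 + 4747)*((-2133 - 715)*(-253 - 644) + S) = (-1677 + 4747)*((-2133 - 715)*(-253 - 644) - 48/31) = 3070*(-2848*(-897) - 48/31) = 3070*(2554656 - 48/31) = 3070*(79194288/31) = 243126464160/31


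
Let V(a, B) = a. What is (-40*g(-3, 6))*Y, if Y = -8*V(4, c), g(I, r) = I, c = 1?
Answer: -3840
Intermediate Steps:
Y = -32 (Y = -8*4 = -32)
(-40*g(-3, 6))*Y = -40*(-3)*(-32) = 120*(-32) = -3840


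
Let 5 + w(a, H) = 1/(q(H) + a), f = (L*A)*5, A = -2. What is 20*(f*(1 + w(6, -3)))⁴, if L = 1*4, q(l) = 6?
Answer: 975936200000/81 ≈ 1.2049e+10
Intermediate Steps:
L = 4
f = -40 (f = (4*(-2))*5 = -8*5 = -40)
w(a, H) = -5 + 1/(6 + a)
20*(f*(1 + w(6, -3)))⁴ = 20*(-40*(1 + (-29 - 5*6)/(6 + 6)))⁴ = 20*(-40*(1 + (-29 - 30)/12))⁴ = 20*(-40*(1 + (1/12)*(-59)))⁴ = 20*(-40*(1 - 59/12))⁴ = 20*(-40*(-47/12))⁴ = 20*(470/3)⁴ = 20*(48796810000/81) = 975936200000/81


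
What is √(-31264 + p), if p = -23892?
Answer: 2*I*√13789 ≈ 234.85*I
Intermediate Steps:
√(-31264 + p) = √(-31264 - 23892) = √(-55156) = 2*I*√13789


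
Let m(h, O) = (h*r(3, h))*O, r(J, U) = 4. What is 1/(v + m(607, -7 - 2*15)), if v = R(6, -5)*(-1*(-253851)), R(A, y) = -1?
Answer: -1/343687 ≈ -2.9096e-6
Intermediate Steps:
m(h, O) = 4*O*h (m(h, O) = (h*4)*O = (4*h)*O = 4*O*h)
v = -253851 (v = -(-1)*(-253851) = -1*253851 = -253851)
1/(v + m(607, -7 - 2*15)) = 1/(-253851 + 4*(-7 - 2*15)*607) = 1/(-253851 + 4*(-7 - 30)*607) = 1/(-253851 + 4*(-37)*607) = 1/(-253851 - 89836) = 1/(-343687) = -1/343687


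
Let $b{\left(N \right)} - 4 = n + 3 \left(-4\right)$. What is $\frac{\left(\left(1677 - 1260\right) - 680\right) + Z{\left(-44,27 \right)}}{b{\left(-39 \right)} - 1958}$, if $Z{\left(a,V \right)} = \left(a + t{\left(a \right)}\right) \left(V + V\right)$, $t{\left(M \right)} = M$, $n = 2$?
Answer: $\frac{5015}{1964} \approx 2.5535$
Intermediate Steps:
$b{\left(N \right)} = -6$ ($b{\left(N \right)} = 4 + \left(2 + 3 \left(-4\right)\right) = 4 + \left(2 - 12\right) = 4 - 10 = -6$)
$Z{\left(a,V \right)} = 4 V a$ ($Z{\left(a,V \right)} = \left(a + a\right) \left(V + V\right) = 2 a 2 V = 4 V a$)
$\frac{\left(\left(1677 - 1260\right) - 680\right) + Z{\left(-44,27 \right)}}{b{\left(-39 \right)} - 1958} = \frac{\left(\left(1677 - 1260\right) - 680\right) + 4 \cdot 27 \left(-44\right)}{-6 - 1958} = \frac{\left(417 - 680\right) - 4752}{-1964} = \left(-263 - 4752\right) \left(- \frac{1}{1964}\right) = \left(-5015\right) \left(- \frac{1}{1964}\right) = \frac{5015}{1964}$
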